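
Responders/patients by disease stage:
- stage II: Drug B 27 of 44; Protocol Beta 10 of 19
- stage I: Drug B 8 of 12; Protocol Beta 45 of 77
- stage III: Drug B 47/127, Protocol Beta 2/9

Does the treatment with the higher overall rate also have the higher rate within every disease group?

No

Stage II: Drug B 27/44 = 61.4%, Protocol Beta 10/19 = 52.6% → Drug B
Stage I: Drug B 8/12 = 66.7%, Protocol Beta 45/77 = 58.4% → Drug B
Stage III: Drug B 47/127 = 37.0%, Protocol Beta 2/9 = 22.2% → Drug B
Overall: Drug B 82/183 = 44.8%, Protocol Beta 57/105 = 54.3% → Protocol Beta
Drug B wins each disease group but Protocol Beta wins overall — the comparison reverses. Drug B's patients skew toward stage III, which has a lower base rate.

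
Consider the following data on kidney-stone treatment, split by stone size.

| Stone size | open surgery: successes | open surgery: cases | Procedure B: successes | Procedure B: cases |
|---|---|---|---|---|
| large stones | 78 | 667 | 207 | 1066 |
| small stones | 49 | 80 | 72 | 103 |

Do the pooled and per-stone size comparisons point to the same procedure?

Large stones: open surgery 78/667 = 11.7%, Procedure B 207/1066 = 19.4% → Procedure B
Small stones: open surgery 49/80 = 61.2%, Procedure B 72/103 = 69.9% → Procedure B
Overall: open surgery 127/747 = 17.0%, Procedure B 279/1169 = 23.9% → Procedure B
Procedure B wins overall and in every stone group — no reversal.

Yes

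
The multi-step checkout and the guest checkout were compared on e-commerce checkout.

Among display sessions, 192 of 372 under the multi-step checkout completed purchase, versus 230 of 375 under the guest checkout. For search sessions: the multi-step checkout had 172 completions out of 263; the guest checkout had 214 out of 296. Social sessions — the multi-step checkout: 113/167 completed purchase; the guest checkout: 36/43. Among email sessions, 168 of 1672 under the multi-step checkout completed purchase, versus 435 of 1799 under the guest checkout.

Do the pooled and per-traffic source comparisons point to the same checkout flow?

Yes

Display: the multi-step checkout 192/372 = 51.6%, the guest checkout 230/375 = 61.3% → the guest checkout
Search: the multi-step checkout 172/263 = 65.4%, the guest checkout 214/296 = 72.3% → the guest checkout
Social: the multi-step checkout 113/167 = 67.7%, the guest checkout 36/43 = 83.7% → the guest checkout
Email: the multi-step checkout 168/1672 = 10.0%, the guest checkout 435/1799 = 24.2% → the guest checkout
Overall: the multi-step checkout 645/2474 = 26.1%, the guest checkout 915/2513 = 36.4% → the guest checkout
The guest checkout wins overall and in every traffic group — no reversal.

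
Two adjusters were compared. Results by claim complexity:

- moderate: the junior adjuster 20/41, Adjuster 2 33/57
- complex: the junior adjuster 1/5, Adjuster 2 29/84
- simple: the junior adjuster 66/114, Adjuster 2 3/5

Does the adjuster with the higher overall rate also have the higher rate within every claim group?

No

Moderate: the junior adjuster 20/41 = 48.8%, Adjuster 2 33/57 = 57.9% → Adjuster 2
Complex: the junior adjuster 1/5 = 20.0%, Adjuster 2 29/84 = 34.5% → Adjuster 2
Simple: the junior adjuster 66/114 = 57.9%, Adjuster 2 3/5 = 60.0% → Adjuster 2
Overall: the junior adjuster 87/160 = 54.4%, Adjuster 2 65/146 = 44.5% → the junior adjuster
Adjuster 2 wins each claim group but the junior adjuster wins overall — the comparison reverses. Adjuster 2's claims skew toward complex, which has a lower base rate.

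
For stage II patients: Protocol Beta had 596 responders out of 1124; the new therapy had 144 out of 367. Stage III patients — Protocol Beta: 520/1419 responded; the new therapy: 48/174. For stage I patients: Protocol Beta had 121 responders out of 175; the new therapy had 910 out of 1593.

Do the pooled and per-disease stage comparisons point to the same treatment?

Stage II: Protocol Beta 596/1124 = 53.0%, the new therapy 144/367 = 39.2% → Protocol Beta
Stage III: Protocol Beta 520/1419 = 36.6%, the new therapy 48/174 = 27.6% → Protocol Beta
Stage I: Protocol Beta 121/175 = 69.1%, the new therapy 910/1593 = 57.1% → Protocol Beta
Overall: Protocol Beta 1237/2718 = 45.5%, the new therapy 1102/2134 = 51.6% → the new therapy
Protocol Beta wins each disease group but the new therapy wins overall — the comparison reverses. Protocol Beta's patients skew toward stage III, which has a lower base rate.

No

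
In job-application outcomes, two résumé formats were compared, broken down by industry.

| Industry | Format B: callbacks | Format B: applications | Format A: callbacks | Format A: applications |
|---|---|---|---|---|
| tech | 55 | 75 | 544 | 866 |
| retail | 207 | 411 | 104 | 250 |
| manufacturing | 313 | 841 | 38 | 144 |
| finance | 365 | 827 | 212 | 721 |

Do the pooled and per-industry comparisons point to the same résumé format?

Tech: Format B 55/75 = 73.3%, Format A 544/866 = 62.8% → Format B
Retail: Format B 207/411 = 50.4%, Format A 104/250 = 41.6% → Format B
Manufacturing: Format B 313/841 = 37.2%, Format A 38/144 = 26.4% → Format B
Finance: Format B 365/827 = 44.1%, Format A 212/721 = 29.4% → Format B
Overall: Format B 940/2154 = 43.6%, Format A 898/1981 = 45.3% → Format A
Format B wins each industry group but Format A wins overall — the comparison reverses. Format B's applications skew toward manufacturing, which has a lower base rate.

No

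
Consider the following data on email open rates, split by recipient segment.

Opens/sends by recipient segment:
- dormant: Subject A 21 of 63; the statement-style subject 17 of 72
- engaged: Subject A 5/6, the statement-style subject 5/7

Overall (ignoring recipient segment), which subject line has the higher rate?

Subject A

Dormant: Subject A 21/63 = 33.3%, the statement-style subject 17/72 = 23.6% → Subject A
Engaged: Subject A 5/6 = 83.3%, the statement-style subject 5/7 = 71.4% → Subject A
Overall: Subject A 26/69 = 37.7%, the statement-style subject 22/79 = 27.8% → Subject A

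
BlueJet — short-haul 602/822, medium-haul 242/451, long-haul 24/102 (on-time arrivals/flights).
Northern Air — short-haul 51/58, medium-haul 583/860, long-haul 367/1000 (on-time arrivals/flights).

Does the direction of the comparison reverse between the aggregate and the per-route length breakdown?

Short-haul: BlueJet 602/822 = 73.2%, Northern Air 51/58 = 87.9% → Northern Air
Medium-haul: BlueJet 242/451 = 53.7%, Northern Air 583/860 = 67.8% → Northern Air
Long-haul: BlueJet 24/102 = 23.5%, Northern Air 367/1000 = 36.7% → Northern Air
Overall: BlueJet 868/1375 = 63.1%, Northern Air 1001/1918 = 52.2% → BlueJet
Northern Air wins each route group but BlueJet wins overall — the comparison reverses. Northern Air's flights skew toward long-haul, which has a lower base rate.

Yes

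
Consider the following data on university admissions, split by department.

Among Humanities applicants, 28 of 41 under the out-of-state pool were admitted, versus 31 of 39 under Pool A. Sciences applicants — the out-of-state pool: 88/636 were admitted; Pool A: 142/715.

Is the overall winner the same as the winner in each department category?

Yes

Humanities: the out-of-state pool 28/41 = 68.3%, Pool A 31/39 = 79.5% → Pool A
Sciences: the out-of-state pool 88/636 = 13.8%, Pool A 142/715 = 19.9% → Pool A
Overall: the out-of-state pool 116/677 = 17.1%, Pool A 173/754 = 22.9% → Pool A
Pool A wins overall and in every department group — no reversal.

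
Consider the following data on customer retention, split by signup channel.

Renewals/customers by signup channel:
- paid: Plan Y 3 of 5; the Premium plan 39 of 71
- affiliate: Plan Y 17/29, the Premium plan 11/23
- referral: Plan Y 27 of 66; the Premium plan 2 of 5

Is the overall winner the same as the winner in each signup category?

Paid: Plan Y 3/5 = 60.0%, the Premium plan 39/71 = 54.9% → Plan Y
Affiliate: Plan Y 17/29 = 58.6%, the Premium plan 11/23 = 47.8% → Plan Y
Referral: Plan Y 27/66 = 40.9%, the Premium plan 2/5 = 40.0% → Plan Y
Overall: Plan Y 47/100 = 47.0%, the Premium plan 52/99 = 52.5% → the Premium plan
Plan Y wins each signup group but the Premium plan wins overall — the comparison reverses. Plan Y's customers skew toward referral, which has a lower base rate.

No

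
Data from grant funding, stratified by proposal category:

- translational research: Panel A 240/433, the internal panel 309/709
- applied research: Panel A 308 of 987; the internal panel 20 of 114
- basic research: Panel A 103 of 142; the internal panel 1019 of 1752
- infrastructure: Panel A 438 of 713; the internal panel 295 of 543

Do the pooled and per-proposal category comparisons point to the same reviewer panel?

No

Translational research: Panel A 240/433 = 55.4%, the internal panel 309/709 = 43.6% → Panel A
Applied research: Panel A 308/987 = 31.2%, the internal panel 20/114 = 17.5% → Panel A
Basic research: Panel A 103/142 = 72.5%, the internal panel 1019/1752 = 58.2% → Panel A
Infrastructure: Panel A 438/713 = 61.4%, the internal panel 295/543 = 54.3% → Panel A
Overall: Panel A 1089/2275 = 47.9%, the internal panel 1643/3118 = 52.7% → the internal panel
Panel A wins each proposal group but the internal panel wins overall — the comparison reverses. Panel A's proposals skew toward applied research, which has a lower base rate.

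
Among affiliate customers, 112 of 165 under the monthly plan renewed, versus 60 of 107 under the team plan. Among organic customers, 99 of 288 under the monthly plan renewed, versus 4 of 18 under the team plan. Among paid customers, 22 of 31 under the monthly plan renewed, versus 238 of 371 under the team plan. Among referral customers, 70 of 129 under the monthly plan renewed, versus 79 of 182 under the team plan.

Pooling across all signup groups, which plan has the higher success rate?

Affiliate: the monthly plan 112/165 = 67.9%, the team plan 60/107 = 56.1% → the monthly plan
Organic: the monthly plan 99/288 = 34.4%, the team plan 4/18 = 22.2% → the monthly plan
Paid: the monthly plan 22/31 = 71.0%, the team plan 238/371 = 64.2% → the monthly plan
Referral: the monthly plan 70/129 = 54.3%, the team plan 79/182 = 43.4% → the monthly plan
Overall: the monthly plan 303/613 = 49.4%, the team plan 381/678 = 56.2% → the team plan
(The monthly plan wins every signup group but the team plan wins overall — the monthly plan's customers skew toward the low-rate organic group.)

the team plan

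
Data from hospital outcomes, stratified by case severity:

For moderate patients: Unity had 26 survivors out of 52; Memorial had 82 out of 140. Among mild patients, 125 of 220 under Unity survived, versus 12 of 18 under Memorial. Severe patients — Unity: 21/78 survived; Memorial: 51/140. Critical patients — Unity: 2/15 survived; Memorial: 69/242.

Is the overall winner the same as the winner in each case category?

Moderate: Unity 26/52 = 50.0%, Memorial 82/140 = 58.6% → Memorial
Mild: Unity 125/220 = 56.8%, Memorial 12/18 = 66.7% → Memorial
Severe: Unity 21/78 = 26.9%, Memorial 51/140 = 36.4% → Memorial
Critical: Unity 2/15 = 13.3%, Memorial 69/242 = 28.5% → Memorial
Overall: Unity 174/365 = 47.7%, Memorial 214/540 = 39.6% → Unity
Memorial wins each case group but Unity wins overall — the comparison reverses. Memorial's patients skew toward critical, which has a lower base rate.

No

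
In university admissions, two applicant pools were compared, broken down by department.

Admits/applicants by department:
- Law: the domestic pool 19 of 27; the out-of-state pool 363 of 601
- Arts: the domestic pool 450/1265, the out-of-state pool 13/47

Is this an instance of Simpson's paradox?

Yes

Law: the domestic pool 19/27 = 70.4%, the out-of-state pool 363/601 = 60.4% → the domestic pool
Arts: the domestic pool 450/1265 = 35.6%, the out-of-state pool 13/47 = 27.7% → the domestic pool
Overall: the domestic pool 469/1292 = 36.3%, the out-of-state pool 376/648 = 58.0% → the out-of-state pool
The domestic pool wins each department group but the out-of-state pool wins overall — the comparison reverses. The domestic pool's applicants skew toward Arts, which has a lower base rate.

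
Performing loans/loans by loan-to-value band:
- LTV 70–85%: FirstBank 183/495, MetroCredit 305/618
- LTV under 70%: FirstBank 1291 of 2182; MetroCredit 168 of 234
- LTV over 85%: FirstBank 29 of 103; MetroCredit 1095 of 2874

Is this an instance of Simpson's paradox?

LTV 70–85%: FirstBank 183/495 = 37.0%, MetroCredit 305/618 = 49.4% → MetroCredit
LTV under 70%: FirstBank 1291/2182 = 59.2%, MetroCredit 168/234 = 71.8% → MetroCredit
LTV over 85%: FirstBank 29/103 = 28.2%, MetroCredit 1095/2874 = 38.1% → MetroCredit
Overall: FirstBank 1503/2780 = 54.1%, MetroCredit 1568/3726 = 42.1% → FirstBank
MetroCredit wins each loan-to-value group but FirstBank wins overall — the comparison reverses. MetroCredit's loans skew toward LTV over 85%, which has a lower base rate.

Yes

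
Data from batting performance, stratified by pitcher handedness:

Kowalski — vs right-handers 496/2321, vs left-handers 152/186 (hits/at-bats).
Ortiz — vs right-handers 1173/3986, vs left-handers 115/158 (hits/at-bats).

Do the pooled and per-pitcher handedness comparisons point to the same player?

No

Vs right-handers: Kowalski 496/2321 = 21.4%, Ortiz 1173/3986 = 29.4% → Ortiz
Vs left-handers: Kowalski 152/186 = 81.7%, Ortiz 115/158 = 72.8% → Kowalski
Overall: Kowalski 648/2507 = 25.8%, Ortiz 1288/4144 = 31.1% → Ortiz
Neither sweeps: Kowalski wins 1 of 2 groups, Ortiz wins 1. Ortiz wins overall but not every group — no Simpson reversal.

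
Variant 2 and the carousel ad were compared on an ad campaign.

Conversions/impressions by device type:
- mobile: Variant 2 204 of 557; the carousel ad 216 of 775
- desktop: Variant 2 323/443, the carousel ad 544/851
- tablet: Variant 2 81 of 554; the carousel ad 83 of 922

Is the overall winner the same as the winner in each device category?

Yes

Mobile: Variant 2 204/557 = 36.6%, the carousel ad 216/775 = 27.9% → Variant 2
Desktop: Variant 2 323/443 = 72.9%, the carousel ad 544/851 = 63.9% → Variant 2
Tablet: Variant 2 81/554 = 14.6%, the carousel ad 83/922 = 9.0% → Variant 2
Overall: Variant 2 608/1554 = 39.1%, the carousel ad 843/2548 = 33.1% → Variant 2
Variant 2 wins overall and in every device group — no reversal.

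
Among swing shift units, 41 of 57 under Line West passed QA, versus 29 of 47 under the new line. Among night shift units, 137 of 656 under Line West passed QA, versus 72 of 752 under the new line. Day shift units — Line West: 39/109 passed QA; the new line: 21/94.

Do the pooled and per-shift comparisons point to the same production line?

Swing shift: Line West 41/57 = 71.9%, the new line 29/47 = 61.7% → Line West
Night shift: Line West 137/656 = 20.9%, the new line 72/752 = 9.6% → Line West
Day shift: Line West 39/109 = 35.8%, the new line 21/94 = 22.3% → Line West
Overall: Line West 217/822 = 26.4%, the new line 122/893 = 13.7% → Line West
Line West wins overall and in every shift group — no reversal.

Yes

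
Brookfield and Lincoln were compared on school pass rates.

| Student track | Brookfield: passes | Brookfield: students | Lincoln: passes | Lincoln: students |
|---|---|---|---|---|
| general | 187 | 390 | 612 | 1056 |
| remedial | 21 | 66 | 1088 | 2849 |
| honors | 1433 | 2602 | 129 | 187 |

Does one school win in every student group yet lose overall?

Yes

General: Brookfield 187/390 = 47.9%, Lincoln 612/1056 = 58.0% → Lincoln
Remedial: Brookfield 21/66 = 31.8%, Lincoln 1088/2849 = 38.2% → Lincoln
Honors: Brookfield 1433/2602 = 55.1%, Lincoln 129/187 = 69.0% → Lincoln
Overall: Brookfield 1641/3058 = 53.7%, Lincoln 1829/4092 = 44.7% → Brookfield
Lincoln wins each student group but Brookfield wins overall — the comparison reverses. Lincoln's students skew toward remedial, which has a lower base rate.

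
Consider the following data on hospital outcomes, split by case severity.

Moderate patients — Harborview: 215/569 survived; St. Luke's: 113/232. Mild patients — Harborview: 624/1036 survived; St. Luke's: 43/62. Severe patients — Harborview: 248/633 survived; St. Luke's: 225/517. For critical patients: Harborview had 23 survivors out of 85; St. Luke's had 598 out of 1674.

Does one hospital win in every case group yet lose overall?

Yes

Moderate: Harborview 215/569 = 37.8%, St. Luke's 113/232 = 48.7% → St. Luke's
Mild: Harborview 624/1036 = 60.2%, St. Luke's 43/62 = 69.4% → St. Luke's
Severe: Harborview 248/633 = 39.2%, St. Luke's 225/517 = 43.5% → St. Luke's
Critical: Harborview 23/85 = 27.1%, St. Luke's 598/1674 = 35.7% → St. Luke's
Overall: Harborview 1110/2323 = 47.8%, St. Luke's 979/2485 = 39.4% → Harborview
St. Luke's wins each case group but Harborview wins overall — the comparison reverses. St. Luke's's patients skew toward critical, which has a lower base rate.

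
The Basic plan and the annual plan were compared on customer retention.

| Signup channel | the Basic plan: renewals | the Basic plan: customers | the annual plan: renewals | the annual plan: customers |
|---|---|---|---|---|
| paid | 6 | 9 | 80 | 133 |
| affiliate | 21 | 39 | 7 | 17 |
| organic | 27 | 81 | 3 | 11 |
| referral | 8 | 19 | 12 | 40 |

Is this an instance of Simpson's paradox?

Yes

Paid: the Basic plan 6/9 = 66.7%, the annual plan 80/133 = 60.2% → the Basic plan
Affiliate: the Basic plan 21/39 = 53.8%, the annual plan 7/17 = 41.2% → the Basic plan
Organic: the Basic plan 27/81 = 33.3%, the annual plan 3/11 = 27.3% → the Basic plan
Referral: the Basic plan 8/19 = 42.1%, the annual plan 12/40 = 30.0% → the Basic plan
Overall: the Basic plan 62/148 = 41.9%, the annual plan 102/201 = 50.7% → the annual plan
The Basic plan wins each signup group but the annual plan wins overall — the comparison reverses. The Basic plan's customers skew toward organic, which has a lower base rate.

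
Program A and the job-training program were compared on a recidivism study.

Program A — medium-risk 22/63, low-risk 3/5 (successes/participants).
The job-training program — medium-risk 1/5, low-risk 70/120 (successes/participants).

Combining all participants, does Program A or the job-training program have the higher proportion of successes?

the job-training program

Medium-risk: Program A 22/63 = 34.9%, the job-training program 1/5 = 20.0% → Program A
Low-risk: Program A 3/5 = 60.0%, the job-training program 70/120 = 58.3% → Program A
Overall: Program A 25/68 = 36.8%, the job-training program 71/125 = 56.8% → the job-training program
(Program A wins every risk group but the job-training program wins overall — Program A's participants skew toward the low-rate medium-risk group.)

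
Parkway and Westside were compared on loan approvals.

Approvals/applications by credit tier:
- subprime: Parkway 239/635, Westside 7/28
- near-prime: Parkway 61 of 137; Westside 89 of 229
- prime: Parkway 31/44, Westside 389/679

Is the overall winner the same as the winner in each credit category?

Subprime: Parkway 239/635 = 37.6%, Westside 7/28 = 25.0% → Parkway
Near-prime: Parkway 61/137 = 44.5%, Westside 89/229 = 38.9% → Parkway
Prime: Parkway 31/44 = 70.5%, Westside 389/679 = 57.3% → Parkway
Overall: Parkway 331/816 = 40.6%, Westside 485/936 = 51.8% → Westside
Parkway wins each credit group but Westside wins overall — the comparison reverses. Parkway's applications skew toward subprime, which has a lower base rate.

No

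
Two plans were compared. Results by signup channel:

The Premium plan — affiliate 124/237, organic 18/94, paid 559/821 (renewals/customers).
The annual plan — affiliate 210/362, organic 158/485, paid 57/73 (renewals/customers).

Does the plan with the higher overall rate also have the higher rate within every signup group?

Affiliate: the Premium plan 124/237 = 52.3%, the annual plan 210/362 = 58.0% → the annual plan
Organic: the Premium plan 18/94 = 19.1%, the annual plan 158/485 = 32.6% → the annual plan
Paid: the Premium plan 559/821 = 68.1%, the annual plan 57/73 = 78.1% → the annual plan
Overall: the Premium plan 701/1152 = 60.9%, the annual plan 425/920 = 46.2% → the Premium plan
The annual plan wins each signup group but the Premium plan wins overall — the comparison reverses. The annual plan's customers skew toward organic, which has a lower base rate.

No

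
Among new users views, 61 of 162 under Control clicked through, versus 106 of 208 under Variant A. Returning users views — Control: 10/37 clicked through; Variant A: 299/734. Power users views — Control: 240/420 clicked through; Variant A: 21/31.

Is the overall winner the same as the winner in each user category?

New users: Control 61/162 = 37.7%, Variant A 106/208 = 51.0% → Variant A
Returning users: Control 10/37 = 27.0%, Variant A 299/734 = 40.7% → Variant A
Power users: Control 240/420 = 57.1%, Variant A 21/31 = 67.7% → Variant A
Overall: Control 311/619 = 50.2%, Variant A 426/973 = 43.8% → Control
Variant A wins each user group but Control wins overall — the comparison reverses. Variant A's views skew toward returning users, which has a lower base rate.

No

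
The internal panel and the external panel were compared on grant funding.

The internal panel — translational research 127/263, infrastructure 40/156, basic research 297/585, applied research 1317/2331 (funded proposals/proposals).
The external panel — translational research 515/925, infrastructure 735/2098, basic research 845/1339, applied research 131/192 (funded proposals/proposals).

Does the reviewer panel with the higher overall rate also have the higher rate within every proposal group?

No

Translational research: the internal panel 127/263 = 48.3%, the external panel 515/925 = 55.7% → the external panel
Infrastructure: the internal panel 40/156 = 25.6%, the external panel 735/2098 = 35.0% → the external panel
Basic research: the internal panel 297/585 = 50.8%, the external panel 845/1339 = 63.1% → the external panel
Applied research: the internal panel 1317/2331 = 56.5%, the external panel 131/192 = 68.2% → the external panel
Overall: the internal panel 1781/3335 = 53.4%, the external panel 2226/4554 = 48.9% → the internal panel
The external panel wins each proposal group but the internal panel wins overall — the comparison reverses. The external panel's proposals skew toward infrastructure, which has a lower base rate.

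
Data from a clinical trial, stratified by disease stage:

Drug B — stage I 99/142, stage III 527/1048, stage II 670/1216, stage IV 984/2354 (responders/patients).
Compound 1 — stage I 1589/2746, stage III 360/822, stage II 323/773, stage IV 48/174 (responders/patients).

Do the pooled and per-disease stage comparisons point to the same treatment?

No

Stage I: Drug B 99/142 = 69.7%, Compound 1 1589/2746 = 57.9% → Drug B
Stage III: Drug B 527/1048 = 50.3%, Compound 1 360/822 = 43.8% → Drug B
Stage II: Drug B 670/1216 = 55.1%, Compound 1 323/773 = 41.8% → Drug B
Stage IV: Drug B 984/2354 = 41.8%, Compound 1 48/174 = 27.6% → Drug B
Overall: Drug B 2280/4760 = 47.9%, Compound 1 2320/4515 = 51.4% → Compound 1
Drug B wins each disease group but Compound 1 wins overall — the comparison reverses. Drug B's patients skew toward stage IV, which has a lower base rate.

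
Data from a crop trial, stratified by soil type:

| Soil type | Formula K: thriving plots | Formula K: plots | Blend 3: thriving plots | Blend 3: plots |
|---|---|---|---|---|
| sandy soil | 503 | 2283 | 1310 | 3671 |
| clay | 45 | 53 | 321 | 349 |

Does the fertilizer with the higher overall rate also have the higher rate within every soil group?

Sandy soil: Formula K 503/2283 = 22.0%, Blend 3 1310/3671 = 35.7% → Blend 3
Clay: Formula K 45/53 = 84.9%, Blend 3 321/349 = 92.0% → Blend 3
Overall: Formula K 548/2336 = 23.5%, Blend 3 1631/4020 = 40.6% → Blend 3
Blend 3 wins overall and in every soil group — no reversal.

Yes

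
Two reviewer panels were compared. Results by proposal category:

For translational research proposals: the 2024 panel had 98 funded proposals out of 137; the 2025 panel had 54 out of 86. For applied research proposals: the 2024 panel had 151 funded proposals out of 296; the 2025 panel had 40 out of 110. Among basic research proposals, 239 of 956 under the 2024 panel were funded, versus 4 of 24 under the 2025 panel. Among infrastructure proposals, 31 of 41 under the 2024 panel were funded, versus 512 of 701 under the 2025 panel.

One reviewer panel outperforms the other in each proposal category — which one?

the 2024 panel

Translational research: the 2024 panel 98/137 = 71.5%, the 2025 panel 54/86 = 62.8% → the 2024 panel
Applied research: the 2024 panel 151/296 = 51.0%, the 2025 panel 40/110 = 36.4% → the 2024 panel
Basic research: the 2024 panel 239/956 = 25.0%, the 2025 panel 4/24 = 16.7% → the 2024 panel
Infrastructure: the 2024 panel 31/41 = 75.6%, the 2025 panel 512/701 = 73.0% → the 2024 panel
The 2024 panel has the higher rate in all 4 groups.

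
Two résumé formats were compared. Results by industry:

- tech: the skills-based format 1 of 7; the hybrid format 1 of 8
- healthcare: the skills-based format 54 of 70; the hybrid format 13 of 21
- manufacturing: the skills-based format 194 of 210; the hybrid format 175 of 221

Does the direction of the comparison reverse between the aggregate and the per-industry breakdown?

No

Tech: the skills-based format 1/7 = 14.3%, the hybrid format 1/8 = 12.5% → the skills-based format
Healthcare: the skills-based format 54/70 = 77.1%, the hybrid format 13/21 = 61.9% → the skills-based format
Manufacturing: the skills-based format 194/210 = 92.4%, the hybrid format 175/221 = 79.2% → the skills-based format
Overall: the skills-based format 249/287 = 86.8%, the hybrid format 189/250 = 75.6% → the skills-based format
The skills-based format wins overall and in every industry group — no reversal.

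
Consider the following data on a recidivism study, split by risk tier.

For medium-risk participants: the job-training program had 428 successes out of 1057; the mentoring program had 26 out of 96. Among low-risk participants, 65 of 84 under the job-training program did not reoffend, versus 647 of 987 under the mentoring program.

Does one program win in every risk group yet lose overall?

Yes

Medium-risk: the job-training program 428/1057 = 40.5%, the mentoring program 26/96 = 27.1% → the job-training program
Low-risk: the job-training program 65/84 = 77.4%, the mentoring program 647/987 = 65.6% → the job-training program
Overall: the job-training program 493/1141 = 43.2%, the mentoring program 673/1083 = 62.1% → the mentoring program
The job-training program wins each risk group but the mentoring program wins overall — the comparison reverses. The job-training program's participants skew toward medium-risk, which has a lower base rate.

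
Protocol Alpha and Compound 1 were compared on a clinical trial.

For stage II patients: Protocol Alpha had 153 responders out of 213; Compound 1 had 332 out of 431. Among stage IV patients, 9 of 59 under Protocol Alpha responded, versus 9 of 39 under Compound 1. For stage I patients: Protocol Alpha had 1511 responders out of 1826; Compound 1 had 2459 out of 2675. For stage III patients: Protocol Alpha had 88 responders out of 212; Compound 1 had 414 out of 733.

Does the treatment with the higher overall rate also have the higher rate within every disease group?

Yes

Stage II: Protocol Alpha 153/213 = 71.8%, Compound 1 332/431 = 77.0% → Compound 1
Stage IV: Protocol Alpha 9/59 = 15.3%, Compound 1 9/39 = 23.1% → Compound 1
Stage I: Protocol Alpha 1511/1826 = 82.7%, Compound 1 2459/2675 = 91.9% → Compound 1
Stage III: Protocol Alpha 88/212 = 41.5%, Compound 1 414/733 = 56.5% → Compound 1
Overall: Protocol Alpha 1761/2310 = 76.2%, Compound 1 3214/3878 = 82.9% → Compound 1
Compound 1 wins overall and in every disease group — no reversal.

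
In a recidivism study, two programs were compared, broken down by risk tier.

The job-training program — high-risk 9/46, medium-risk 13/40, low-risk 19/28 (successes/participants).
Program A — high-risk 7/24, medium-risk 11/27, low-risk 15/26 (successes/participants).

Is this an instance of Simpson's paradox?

High-risk: the job-training program 9/46 = 19.6%, Program A 7/24 = 29.2% → Program A
Medium-risk: the job-training program 13/40 = 32.5%, Program A 11/27 = 40.7% → Program A
Low-risk: the job-training program 19/28 = 67.9%, Program A 15/26 = 57.7% → the job-training program
Overall: the job-training program 41/114 = 36.0%, Program A 33/77 = 42.9% → Program A
Neither sweeps: the job-training program wins 1 of 3 groups, Program A wins 2. Program A wins overall but not every group — no Simpson reversal.

No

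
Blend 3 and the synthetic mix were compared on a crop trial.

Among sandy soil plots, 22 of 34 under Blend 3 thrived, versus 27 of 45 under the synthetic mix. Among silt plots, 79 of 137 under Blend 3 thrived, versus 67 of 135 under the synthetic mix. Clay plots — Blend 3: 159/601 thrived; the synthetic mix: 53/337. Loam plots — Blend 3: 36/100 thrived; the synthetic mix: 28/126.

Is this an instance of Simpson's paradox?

Sandy soil: Blend 3 22/34 = 64.7%, the synthetic mix 27/45 = 60.0% → Blend 3
Silt: Blend 3 79/137 = 57.7%, the synthetic mix 67/135 = 49.6% → Blend 3
Clay: Blend 3 159/601 = 26.5%, the synthetic mix 53/337 = 15.7% → Blend 3
Loam: Blend 3 36/100 = 36.0%, the synthetic mix 28/126 = 22.2% → Blend 3
Overall: Blend 3 296/872 = 33.9%, the synthetic mix 175/643 = 27.2% → Blend 3
Blend 3 wins overall and in every soil group — no reversal.

No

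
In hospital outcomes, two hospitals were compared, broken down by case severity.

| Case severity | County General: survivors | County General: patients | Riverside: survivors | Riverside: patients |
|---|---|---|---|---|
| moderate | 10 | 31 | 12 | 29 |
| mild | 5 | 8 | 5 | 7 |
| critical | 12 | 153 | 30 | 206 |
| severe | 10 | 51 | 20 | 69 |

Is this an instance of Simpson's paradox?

Moderate: County General 10/31 = 32.3%, Riverside 12/29 = 41.4% → Riverside
Mild: County General 5/8 = 62.5%, Riverside 5/7 = 71.4% → Riverside
Critical: County General 12/153 = 7.8%, Riverside 30/206 = 14.6% → Riverside
Severe: County General 10/51 = 19.6%, Riverside 20/69 = 29.0% → Riverside
Overall: County General 37/243 = 15.2%, Riverside 67/311 = 21.5% → Riverside
Riverside wins overall and in every case group — no reversal.

No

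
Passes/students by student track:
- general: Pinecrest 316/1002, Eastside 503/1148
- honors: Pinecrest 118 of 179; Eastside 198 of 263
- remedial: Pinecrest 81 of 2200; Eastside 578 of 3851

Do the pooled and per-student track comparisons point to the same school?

General: Pinecrest 316/1002 = 31.5%, Eastside 503/1148 = 43.8% → Eastside
Honors: Pinecrest 118/179 = 65.9%, Eastside 198/263 = 75.3% → Eastside
Remedial: Pinecrest 81/2200 = 3.7%, Eastside 578/3851 = 15.0% → Eastside
Overall: Pinecrest 515/3381 = 15.2%, Eastside 1279/5262 = 24.3% → Eastside
Eastside wins overall and in every student group — no reversal.

Yes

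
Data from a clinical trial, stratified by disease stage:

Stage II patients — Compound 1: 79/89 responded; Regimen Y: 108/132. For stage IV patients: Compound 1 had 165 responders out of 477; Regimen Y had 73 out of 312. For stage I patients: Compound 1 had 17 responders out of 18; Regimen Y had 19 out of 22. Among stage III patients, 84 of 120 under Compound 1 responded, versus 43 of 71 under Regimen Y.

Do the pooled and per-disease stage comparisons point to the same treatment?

Stage II: Compound 1 79/89 = 88.8%, Regimen Y 108/132 = 81.8% → Compound 1
Stage IV: Compound 1 165/477 = 34.6%, Regimen Y 73/312 = 23.4% → Compound 1
Stage I: Compound 1 17/18 = 94.4%, Regimen Y 19/22 = 86.4% → Compound 1
Stage III: Compound 1 84/120 = 70.0%, Regimen Y 43/71 = 60.6% → Compound 1
Overall: Compound 1 345/704 = 49.0%, Regimen Y 243/537 = 45.3% → Compound 1
Compound 1 wins overall and in every disease group — no reversal.

Yes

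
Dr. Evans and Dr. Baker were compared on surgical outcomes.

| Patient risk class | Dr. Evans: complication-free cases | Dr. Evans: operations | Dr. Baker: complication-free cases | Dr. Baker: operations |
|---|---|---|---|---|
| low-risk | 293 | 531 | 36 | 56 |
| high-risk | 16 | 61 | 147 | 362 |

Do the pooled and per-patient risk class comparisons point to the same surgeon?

Low-risk: Dr. Evans 293/531 = 55.2%, Dr. Baker 36/56 = 64.3% → Dr. Baker
High-risk: Dr. Evans 16/61 = 26.2%, Dr. Baker 147/362 = 40.6% → Dr. Baker
Overall: Dr. Evans 309/592 = 52.2%, Dr. Baker 183/418 = 43.8% → Dr. Evans
Dr. Baker wins each patient risk group but Dr. Evans wins overall — the comparison reverses. Dr. Baker's operations skew toward high-risk, which has a lower base rate.

No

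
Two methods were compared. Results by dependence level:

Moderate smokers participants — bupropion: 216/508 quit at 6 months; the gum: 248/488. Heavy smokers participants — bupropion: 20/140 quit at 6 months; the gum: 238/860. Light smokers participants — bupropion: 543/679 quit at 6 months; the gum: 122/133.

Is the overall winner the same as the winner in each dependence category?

No

Moderate smokers: bupropion 216/508 = 42.5%, the gum 248/488 = 50.8% → the gum
Heavy smokers: bupropion 20/140 = 14.3%, the gum 238/860 = 27.7% → the gum
Light smokers: bupropion 543/679 = 80.0%, the gum 122/133 = 91.7% → the gum
Overall: bupropion 779/1327 = 58.7%, the gum 608/1481 = 41.1% → bupropion
The gum wins each dependence group but bupropion wins overall — the comparison reverses. The gum's participants skew toward heavy smokers, which has a lower base rate.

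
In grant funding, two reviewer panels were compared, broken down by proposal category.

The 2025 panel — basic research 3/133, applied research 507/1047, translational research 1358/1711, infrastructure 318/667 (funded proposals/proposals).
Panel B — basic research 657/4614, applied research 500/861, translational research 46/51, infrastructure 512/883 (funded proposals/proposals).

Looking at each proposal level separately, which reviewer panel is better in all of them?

Panel B

Basic research: the 2025 panel 3/133 = 2.3%, Panel B 657/4614 = 14.2% → Panel B
Applied research: the 2025 panel 507/1047 = 48.4%, Panel B 500/861 = 58.1% → Panel B
Translational research: the 2025 panel 1358/1711 = 79.4%, Panel B 46/51 = 90.2% → Panel B
Infrastructure: the 2025 panel 318/667 = 47.7%, Panel B 512/883 = 58.0% → Panel B
Panel B has the higher rate in all 4 groups.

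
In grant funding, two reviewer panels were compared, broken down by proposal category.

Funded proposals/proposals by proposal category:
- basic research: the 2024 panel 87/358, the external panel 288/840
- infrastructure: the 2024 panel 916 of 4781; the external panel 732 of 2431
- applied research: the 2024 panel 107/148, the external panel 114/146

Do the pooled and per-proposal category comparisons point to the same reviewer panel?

Basic research: the 2024 panel 87/358 = 24.3%, the external panel 288/840 = 34.3% → the external panel
Infrastructure: the 2024 panel 916/4781 = 19.2%, the external panel 732/2431 = 30.1% → the external panel
Applied research: the 2024 panel 107/148 = 72.3%, the external panel 114/146 = 78.1% → the external panel
Overall: the 2024 panel 1110/5287 = 21.0%, the external panel 1134/3417 = 33.2% → the external panel
The external panel wins overall and in every proposal group — no reversal.

Yes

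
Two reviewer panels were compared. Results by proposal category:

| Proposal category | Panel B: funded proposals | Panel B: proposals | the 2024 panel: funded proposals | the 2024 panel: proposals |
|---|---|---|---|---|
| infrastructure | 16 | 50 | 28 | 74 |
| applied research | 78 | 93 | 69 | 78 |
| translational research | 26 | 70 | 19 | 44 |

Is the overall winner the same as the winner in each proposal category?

Infrastructure: Panel B 16/50 = 32.0%, the 2024 panel 28/74 = 37.8% → the 2024 panel
Applied research: Panel B 78/93 = 83.9%, the 2024 panel 69/78 = 88.5% → the 2024 panel
Translational research: Panel B 26/70 = 37.1%, the 2024 panel 19/44 = 43.2% → the 2024 panel
Overall: Panel B 120/213 = 56.3%, the 2024 panel 116/196 = 59.2% → the 2024 panel
The 2024 panel wins overall and in every proposal group — no reversal.

Yes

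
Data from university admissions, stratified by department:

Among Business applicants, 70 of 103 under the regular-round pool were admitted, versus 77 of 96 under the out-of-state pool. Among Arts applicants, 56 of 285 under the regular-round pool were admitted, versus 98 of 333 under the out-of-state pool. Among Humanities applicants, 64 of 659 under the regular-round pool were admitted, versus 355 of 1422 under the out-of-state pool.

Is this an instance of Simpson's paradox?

Business: the regular-round pool 70/103 = 68.0%, the out-of-state pool 77/96 = 80.2% → the out-of-state pool
Arts: the regular-round pool 56/285 = 19.6%, the out-of-state pool 98/333 = 29.4% → the out-of-state pool
Humanities: the regular-round pool 64/659 = 9.7%, the out-of-state pool 355/1422 = 25.0% → the out-of-state pool
Overall: the regular-round pool 190/1047 = 18.1%, the out-of-state pool 530/1851 = 28.6% → the out-of-state pool
The out-of-state pool wins overall and in every department group — no reversal.

No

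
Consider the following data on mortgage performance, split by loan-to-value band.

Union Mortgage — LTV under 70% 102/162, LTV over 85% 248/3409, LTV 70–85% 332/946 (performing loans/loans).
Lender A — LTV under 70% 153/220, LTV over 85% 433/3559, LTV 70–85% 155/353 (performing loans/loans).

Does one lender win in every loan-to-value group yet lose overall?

LTV under 70%: Union Mortgage 102/162 = 63.0%, Lender A 153/220 = 69.5% → Lender A
LTV over 85%: Union Mortgage 248/3409 = 7.3%, Lender A 433/3559 = 12.2% → Lender A
LTV 70–85%: Union Mortgage 332/946 = 35.1%, Lender A 155/353 = 43.9% → Lender A
Overall: Union Mortgage 682/4517 = 15.1%, Lender A 741/4132 = 17.9% → Lender A
Lender A wins overall and in every loan-to-value group — no reversal.

No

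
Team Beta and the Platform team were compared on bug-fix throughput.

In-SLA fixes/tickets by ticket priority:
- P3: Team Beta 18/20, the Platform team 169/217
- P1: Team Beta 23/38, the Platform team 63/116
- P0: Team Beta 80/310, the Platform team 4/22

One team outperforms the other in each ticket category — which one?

P3: Team Beta 18/20 = 90.0%, the Platform team 169/217 = 77.9% → Team Beta
P1: Team Beta 23/38 = 60.5%, the Platform team 63/116 = 54.3% → Team Beta
P0: Team Beta 80/310 = 25.8%, the Platform team 4/22 = 18.2% → Team Beta
Team Beta has the higher rate in all 3 groups.

Team Beta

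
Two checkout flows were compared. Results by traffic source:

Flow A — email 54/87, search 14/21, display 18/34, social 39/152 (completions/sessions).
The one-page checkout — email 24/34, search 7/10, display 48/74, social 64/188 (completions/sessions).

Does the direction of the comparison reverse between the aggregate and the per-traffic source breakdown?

No

Email: Flow A 54/87 = 62.1%, the one-page checkout 24/34 = 70.6% → the one-page checkout
Search: Flow A 14/21 = 66.7%, the one-page checkout 7/10 = 70.0% → the one-page checkout
Display: Flow A 18/34 = 52.9%, the one-page checkout 48/74 = 64.9% → the one-page checkout
Social: Flow A 39/152 = 25.7%, the one-page checkout 64/188 = 34.0% → the one-page checkout
Overall: Flow A 125/294 = 42.5%, the one-page checkout 143/306 = 46.7% → the one-page checkout
The one-page checkout wins overall and in every traffic group — no reversal.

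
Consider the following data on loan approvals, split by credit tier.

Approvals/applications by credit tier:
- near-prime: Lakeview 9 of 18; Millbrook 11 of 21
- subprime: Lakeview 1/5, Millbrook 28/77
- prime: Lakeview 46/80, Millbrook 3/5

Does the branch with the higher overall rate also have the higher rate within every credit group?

No

Near-prime: Lakeview 9/18 = 50.0%, Millbrook 11/21 = 52.4% → Millbrook
Subprime: Lakeview 1/5 = 20.0%, Millbrook 28/77 = 36.4% → Millbrook
Prime: Lakeview 46/80 = 57.5%, Millbrook 3/5 = 60.0% → Millbrook
Overall: Lakeview 56/103 = 54.4%, Millbrook 42/103 = 40.8% → Lakeview
Millbrook wins each credit group but Lakeview wins overall — the comparison reverses. Millbrook's applications skew toward subprime, which has a lower base rate.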